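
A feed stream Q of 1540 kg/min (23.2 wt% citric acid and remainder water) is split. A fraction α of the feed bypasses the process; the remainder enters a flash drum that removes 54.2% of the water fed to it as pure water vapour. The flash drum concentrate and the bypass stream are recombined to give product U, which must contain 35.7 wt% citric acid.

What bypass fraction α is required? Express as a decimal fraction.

0.159

All 1540×0.232 = 357.28 kg/min of citric acid reaches U, so U = 357.28/0.357 = 1000.8 kg/min and vapour = 539.22 kg/min.
The evaporator receives (1−α)·1540 of feed at 0.768 water and removes 0.542 of that water:
0.542×0.768×(1−α)×1540 = 539.22
(1−α) = 539.22/641.03 = 0.8412;  α = 0.1588.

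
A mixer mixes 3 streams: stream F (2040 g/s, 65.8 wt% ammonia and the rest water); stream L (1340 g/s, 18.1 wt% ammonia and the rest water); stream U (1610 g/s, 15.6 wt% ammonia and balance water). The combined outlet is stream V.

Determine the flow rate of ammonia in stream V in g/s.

ammonia out = ammonia in = 2040×0.658 + 1340×0.181 + 1610×0.156 = 1836 g/s.

1836 g/s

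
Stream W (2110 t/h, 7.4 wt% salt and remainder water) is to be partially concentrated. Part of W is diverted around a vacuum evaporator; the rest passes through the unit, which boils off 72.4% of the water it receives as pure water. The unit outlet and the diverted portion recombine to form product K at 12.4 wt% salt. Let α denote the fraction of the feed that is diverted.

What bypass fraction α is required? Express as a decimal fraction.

0.399

All 2110×0.074 = 156.14 t/h of salt reaches K, so K = 156.14/0.124 = 1259.2 t/h and vapour = 850.81 t/h.
The evaporator receives (1−α)·2110 of feed at 0.926 water and removes 0.724 of that water:
0.724×0.926×(1−α)×2110 = 850.81
(1−α) = 850.81/1414.6 = 0.6014;  α = 0.3986.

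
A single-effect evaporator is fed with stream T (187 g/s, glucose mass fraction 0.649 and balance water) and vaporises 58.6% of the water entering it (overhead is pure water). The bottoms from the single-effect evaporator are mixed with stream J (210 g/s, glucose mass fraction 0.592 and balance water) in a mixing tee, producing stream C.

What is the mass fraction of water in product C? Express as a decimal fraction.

Vapour removed = 0.586×0.351×187 = 38.463 g/s; concentrate = 148.54 g/s.
water reaching the mixer = 27.174 (from concentrate) + 210×0.408 = 112.85 g/s.
Product flow = 148.54 + 210 = 358.54 g/s; water fraction = 0.315.

0.315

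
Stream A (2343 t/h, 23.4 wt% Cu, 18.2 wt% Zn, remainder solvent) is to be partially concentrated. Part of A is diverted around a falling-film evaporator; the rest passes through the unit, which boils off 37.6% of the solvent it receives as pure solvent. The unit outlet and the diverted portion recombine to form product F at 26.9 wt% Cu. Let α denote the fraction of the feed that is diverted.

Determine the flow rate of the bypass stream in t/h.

954.7 t/h

All 2343×0.234 = 548.26 t/h of Cu reaches F, so F = 548.26/0.269 = 2038.1 t/h and vapour = 304.85 t/h.
The evaporator receives (1−α)·2343 of feed at 0.584 solvent and removes 0.376 of that solvent:
0.376×0.584×(1−α)×2343 = 304.85
(1−α) = 304.85/514.49 = 0.5925;  α = 0.4075.
Bypass flow = 0.4075×2343 = 954.69 t/h.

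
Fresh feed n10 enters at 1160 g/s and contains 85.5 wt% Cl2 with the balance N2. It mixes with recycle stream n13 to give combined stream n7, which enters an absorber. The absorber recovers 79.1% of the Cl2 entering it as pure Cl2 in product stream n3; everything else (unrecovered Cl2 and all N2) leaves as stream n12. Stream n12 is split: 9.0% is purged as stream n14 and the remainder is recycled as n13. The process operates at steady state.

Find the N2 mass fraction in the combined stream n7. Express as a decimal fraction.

N2 enters only via n10 and leaves only via the purge: 1160×0.145 = 0.090×(N2 in n12), and the absorber passes all N2, so N2 in n7 = N2 in n12 = 1868.9 g/s.
Cl2 in n7: m_A = 1160×0.855 + (1−0.090)·(1−0.791)·m_A, so m_A = 991.8/0.8098 = 1224.7 g/s.
n7 = 1224.7 + 1868.9 = 3093.6 g/s.
N2 fraction in n7 = 1868.9/3093.6 = 0.6041.

0.6041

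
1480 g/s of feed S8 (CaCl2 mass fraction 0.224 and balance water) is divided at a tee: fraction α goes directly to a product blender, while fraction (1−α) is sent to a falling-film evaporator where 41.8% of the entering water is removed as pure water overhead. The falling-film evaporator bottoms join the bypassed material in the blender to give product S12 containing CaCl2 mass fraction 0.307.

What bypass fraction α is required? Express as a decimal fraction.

All 1480×0.224 = 331.52 g/s of CaCl2 reaches S12, so S12 = 331.52/0.307 = 1079.9 g/s and vapour = 400.13 g/s.
The evaporator receives (1−α)·1480 of feed at 0.776 water and removes 0.418 of that water:
0.418×0.776×(1−α)×1480 = 400.13
(1−α) = 400.13/480.06 = 0.8335;  α = 0.1665.

0.167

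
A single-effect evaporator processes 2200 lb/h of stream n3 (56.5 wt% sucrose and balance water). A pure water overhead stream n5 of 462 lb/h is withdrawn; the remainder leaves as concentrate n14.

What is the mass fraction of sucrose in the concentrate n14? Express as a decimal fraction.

sucrose is not removed: 2200×0.565 = 1243 lb/h of sucrose enters n14.
Concentrate = 2200 − 462 = 1738 lb/h.
Mass fraction = 1243/1738 = 0.715.

0.715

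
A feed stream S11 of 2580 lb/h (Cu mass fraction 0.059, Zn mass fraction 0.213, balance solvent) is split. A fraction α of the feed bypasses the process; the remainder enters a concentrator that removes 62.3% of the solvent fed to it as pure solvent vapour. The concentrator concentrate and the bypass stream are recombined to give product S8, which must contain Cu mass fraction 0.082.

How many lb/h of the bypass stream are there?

984.4 lb/h

All 2580×0.059 = 152.22 lb/h of Cu reaches S8, so S8 = 152.22/0.082 = 1856.3 lb/h and vapour = 723.66 lb/h.
The evaporator receives (1−α)·2580 of feed at 0.728 solvent and removes 0.623 of that solvent:
0.623×0.728×(1−α)×2580 = 723.66
(1−α) = 723.66/1170.1 = 0.6184;  α = 0.3816.
Bypass flow = 0.3816×2580 = 984.44 lb/h.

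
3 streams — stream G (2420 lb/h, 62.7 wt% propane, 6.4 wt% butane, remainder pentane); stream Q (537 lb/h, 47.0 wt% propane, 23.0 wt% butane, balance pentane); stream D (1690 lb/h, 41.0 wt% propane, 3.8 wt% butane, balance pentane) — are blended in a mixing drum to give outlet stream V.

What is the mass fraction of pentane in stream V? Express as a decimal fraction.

0.396

Total flow out = 2420 + 537 + 1690 = 4647 lb/h.
pentane in = 2420×0.309 + 537×0.300 + 1690×0.552 = 1841.8 lb/h.
pentane mass fraction in V = 1841.8/4647 = 0.396.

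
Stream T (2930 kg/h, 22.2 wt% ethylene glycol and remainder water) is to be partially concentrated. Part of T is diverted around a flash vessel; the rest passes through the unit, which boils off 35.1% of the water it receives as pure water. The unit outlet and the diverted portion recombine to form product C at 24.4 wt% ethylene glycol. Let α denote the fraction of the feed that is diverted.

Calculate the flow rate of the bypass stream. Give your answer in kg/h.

All 2930×0.222 = 650.46 kg/h of ethylene glycol reaches C, so C = 650.46/0.244 = 2665.8 kg/h and vapour = 264.18 kg/h.
The evaporator receives (1−α)·2930 of feed at 0.778 water and removes 0.351 of that water:
0.351×0.778×(1−α)×2930 = 264.18
(1−α) = 264.18/800.12 = 0.3302;  α = 0.6698.
Bypass flow = 0.6698×2930 = 1962.6 kg/h.

1963 kg/h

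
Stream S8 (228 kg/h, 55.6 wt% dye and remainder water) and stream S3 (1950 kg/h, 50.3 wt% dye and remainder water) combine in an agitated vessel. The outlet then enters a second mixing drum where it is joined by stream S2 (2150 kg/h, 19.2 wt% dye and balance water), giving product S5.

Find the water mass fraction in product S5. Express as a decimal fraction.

0.649

Overall, product flow = 4328 kg/h.
water in = 228×0.444 + 1950×0.497 + 2150×0.808 = 2807.6 kg/h.
water fraction in S5 = 0.649.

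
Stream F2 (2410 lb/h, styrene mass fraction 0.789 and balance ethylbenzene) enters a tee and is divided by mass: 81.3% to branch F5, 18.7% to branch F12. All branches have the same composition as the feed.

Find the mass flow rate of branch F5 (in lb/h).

Branch F5 flow = 0.813×2410 = 1959.3 lb/h.

1959 lb/h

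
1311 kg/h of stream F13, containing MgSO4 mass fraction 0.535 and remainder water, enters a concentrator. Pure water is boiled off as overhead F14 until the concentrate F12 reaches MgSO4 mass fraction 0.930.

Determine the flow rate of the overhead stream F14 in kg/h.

MgSO4 is conserved: 1311×0.535 = 701.38 kg/h all reports to the concentrate.
Concentrate = 701.38/(target fraction) = 754.18 kg/h.
Overhead = 1311 − 754.18 = 556.82 kg/h.

556.8 kg/h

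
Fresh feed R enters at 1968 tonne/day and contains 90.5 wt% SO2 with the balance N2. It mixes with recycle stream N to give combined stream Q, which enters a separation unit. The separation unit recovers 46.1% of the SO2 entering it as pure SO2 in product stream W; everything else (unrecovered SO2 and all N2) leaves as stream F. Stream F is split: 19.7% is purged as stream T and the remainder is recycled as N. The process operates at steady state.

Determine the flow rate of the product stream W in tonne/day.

1448 tonne/day

SO2 in Q: m_A = 1968×0.905 + (1−0.197)·(1−0.461)·m_A, so m_A = 1781/0.5672 = 3140.2 tonne/day.
Product W = 0.461×3140.2 = 1447.6 tonne/day.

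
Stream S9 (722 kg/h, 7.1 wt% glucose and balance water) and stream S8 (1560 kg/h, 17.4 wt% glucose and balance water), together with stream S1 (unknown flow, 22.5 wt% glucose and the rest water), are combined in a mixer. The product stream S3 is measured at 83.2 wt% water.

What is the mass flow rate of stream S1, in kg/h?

1064 kg/h

Let S1 be the unknown flow. Total out = 2282 + S1.
water balance: 1959.3 + 0.775·S1 = 0.832·(2282 + S1)
(0.775 − 0.832)·S1 = 0.832×2282 − 1959.3 = -60.674
S1 = -60.674 / -0.057 = 1064.5 kg/h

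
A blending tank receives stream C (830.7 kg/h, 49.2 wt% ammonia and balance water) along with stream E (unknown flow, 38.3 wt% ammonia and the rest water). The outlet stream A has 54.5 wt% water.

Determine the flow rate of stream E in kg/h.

426.9 kg/h

Let E be the unknown flow. Total out = 830.7 + E.
water balance: 422 + 0.617·E = 0.545·(830.7 + E)
(0.617 − 0.545)·E = 0.545×830.7 − 422 = 30.736
E = 30.736 / 0.072 = 426.89 kg/h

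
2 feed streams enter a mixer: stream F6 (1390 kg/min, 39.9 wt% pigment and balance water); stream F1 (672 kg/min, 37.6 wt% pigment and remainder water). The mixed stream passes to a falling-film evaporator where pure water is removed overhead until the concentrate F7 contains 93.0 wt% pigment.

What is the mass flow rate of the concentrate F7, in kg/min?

868 kg/min

pigment entering = 1390×0.399 + 672×0.376 = 807.28 kg/min.
All pigment reports to F7, so F7 = 807.28/0.930 = 868.05 kg/min.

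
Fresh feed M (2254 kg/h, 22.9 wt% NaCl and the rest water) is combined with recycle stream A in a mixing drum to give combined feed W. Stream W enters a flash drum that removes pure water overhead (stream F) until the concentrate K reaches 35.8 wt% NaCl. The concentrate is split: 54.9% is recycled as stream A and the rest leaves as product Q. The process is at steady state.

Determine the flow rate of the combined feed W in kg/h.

4009 kg/h

Overall NaCl balance (none leaves overhead): NaCl in fresh feed = NaCl in product, i.e. 2254×0.229 = (1−0.549)·K·0.358.
K = 516.17/(0.358×0.451) = 3196.9 kg/h.
Recycle A = 0.549×3196.9 = 1755.1 kg/h.
Combined feed W = 2254 + 1755.1 = 4009.1 kg/h.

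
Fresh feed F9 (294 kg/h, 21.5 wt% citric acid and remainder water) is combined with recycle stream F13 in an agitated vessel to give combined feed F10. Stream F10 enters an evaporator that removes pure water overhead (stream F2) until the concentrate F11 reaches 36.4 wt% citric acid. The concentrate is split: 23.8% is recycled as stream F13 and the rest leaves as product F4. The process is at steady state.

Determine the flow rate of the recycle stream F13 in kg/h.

Overall citric acid balance (none leaves overhead): citric acid in fresh feed = citric acid in product, i.e. 294×0.215 = (1−0.238)·F11·0.364.
F11 = 63.21/(0.364×0.762) = 227.89 kg/h.
Recycle F13 = 0.238×227.89 = 54.238 kg/h.

54.24 kg/h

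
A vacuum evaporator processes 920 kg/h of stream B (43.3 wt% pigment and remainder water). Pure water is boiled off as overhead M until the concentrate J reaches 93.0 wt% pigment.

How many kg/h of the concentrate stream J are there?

pigment is conserved: 920×0.433 = 398.36 kg/h all reports to the concentrate.
Concentrate = 398.36/(target fraction) = 428.34 kg/h.

428.3 kg/h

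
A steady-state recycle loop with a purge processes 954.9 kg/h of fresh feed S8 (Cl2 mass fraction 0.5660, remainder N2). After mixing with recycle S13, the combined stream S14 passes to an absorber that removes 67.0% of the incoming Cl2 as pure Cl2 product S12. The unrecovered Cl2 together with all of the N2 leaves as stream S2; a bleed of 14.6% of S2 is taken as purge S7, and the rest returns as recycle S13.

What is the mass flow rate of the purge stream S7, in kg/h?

450.7 kg/h

N2 enters only via S8 and leaves only via the purge: 954.9×0.434 = 0.146×(N2 in S2), and the absorber passes all N2, so N2 in S14 = N2 in S2 = 2838.5 kg/h.
Cl2 in S14: m_A = 954.9×0.566 + (1−0.146)·(1−0.670)·m_A, so m_A = 540.47/0.7182 = 752.56 kg/h.
S2 = (1−0.670)×752.56 + 2838.5 = 3086.9 kg/h.
Purge S7 = 0.146×3086.9 = 450.68 kg/h.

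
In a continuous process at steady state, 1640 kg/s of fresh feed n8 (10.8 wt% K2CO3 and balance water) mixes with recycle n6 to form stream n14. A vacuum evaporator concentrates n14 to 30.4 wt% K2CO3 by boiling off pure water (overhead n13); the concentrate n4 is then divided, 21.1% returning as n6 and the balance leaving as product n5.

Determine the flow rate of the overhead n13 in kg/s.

Overall K2CO3 balance (none leaves overhead): K2CO3 in fresh feed = K2CO3 in product, i.e. 1640×0.108 = (1−0.211)·n4·0.304.
n4 = 177.12/(0.304×0.789) = 738.44 kg/s.
Recycle n6 = 0.211×738.44 = 155.81 kg/s.
Combined feed n14 = 1640 + 155.81 = 1795.8 kg/s.
Overhead n13 = n14 − n4 = 1795.8 − 738.44 = 1057.4 kg/s.

1057 kg/s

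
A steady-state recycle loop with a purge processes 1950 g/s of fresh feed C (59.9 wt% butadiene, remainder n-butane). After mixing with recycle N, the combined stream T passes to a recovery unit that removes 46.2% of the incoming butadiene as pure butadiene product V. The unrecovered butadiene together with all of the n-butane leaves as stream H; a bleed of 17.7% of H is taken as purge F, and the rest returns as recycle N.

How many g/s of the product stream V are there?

butadiene in T: m_A = 1950×0.599 + (1−0.177)·(1−0.462)·m_A, so m_A = 1168/0.5572 = 2096.2 g/s.
Product V = 0.462×2096.2 = 968.44 g/s.

968.4 g/s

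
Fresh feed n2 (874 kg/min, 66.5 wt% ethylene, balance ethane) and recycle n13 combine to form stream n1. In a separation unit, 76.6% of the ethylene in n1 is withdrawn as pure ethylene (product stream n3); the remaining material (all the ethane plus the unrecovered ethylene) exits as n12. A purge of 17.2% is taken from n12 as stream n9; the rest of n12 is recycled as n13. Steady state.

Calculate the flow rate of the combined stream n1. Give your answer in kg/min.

ethane enters only via n2 and leaves only via the purge: 874×0.335 = 0.172×(ethane in n12), and the separation unit passes all ethane, so ethane in n1 = ethane in n12 = 1702.3 kg/min.
ethylene in n1: m_A = 874×0.665 + (1−0.172)·(1−0.766)·m_A, so m_A = 581.21/0.8062 = 720.88 kg/min.
n1 = 720.88 + 1702.3 = 2423.1 kg/min.

2423 kg/min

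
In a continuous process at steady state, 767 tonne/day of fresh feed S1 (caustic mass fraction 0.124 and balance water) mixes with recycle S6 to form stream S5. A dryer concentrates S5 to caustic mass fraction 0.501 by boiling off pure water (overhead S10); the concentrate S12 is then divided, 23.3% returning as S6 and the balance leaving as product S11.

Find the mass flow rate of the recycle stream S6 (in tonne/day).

57.67 tonne/day

Overall caustic balance (none leaves overhead): caustic in fresh feed = caustic in product, i.e. 767×0.124 = (1−0.233)·S12·0.501.
S12 = 95.108/(0.501×0.767) = 247.5 tonne/day.
Recycle S6 = 0.233×247.5 = 57.669 tonne/day.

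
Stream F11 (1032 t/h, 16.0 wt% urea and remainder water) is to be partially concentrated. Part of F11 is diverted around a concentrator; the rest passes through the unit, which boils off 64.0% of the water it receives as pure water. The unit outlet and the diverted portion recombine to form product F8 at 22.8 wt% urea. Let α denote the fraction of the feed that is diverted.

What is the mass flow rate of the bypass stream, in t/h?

459.5 t/h

All 1032×0.160 = 165.12 t/h of urea reaches F8, so F8 = 165.12/0.228 = 724.21 t/h and vapour = 307.79 t/h.
The evaporator receives (1−α)·1032 of feed at 0.840 water and removes 0.640 of that water:
0.640×0.840×(1−α)×1032 = 307.79
(1−α) = 307.79/554.8 = 0.5548;  α = 0.4452.
Bypass flow = 0.4452×1032 = 459.47 t/h.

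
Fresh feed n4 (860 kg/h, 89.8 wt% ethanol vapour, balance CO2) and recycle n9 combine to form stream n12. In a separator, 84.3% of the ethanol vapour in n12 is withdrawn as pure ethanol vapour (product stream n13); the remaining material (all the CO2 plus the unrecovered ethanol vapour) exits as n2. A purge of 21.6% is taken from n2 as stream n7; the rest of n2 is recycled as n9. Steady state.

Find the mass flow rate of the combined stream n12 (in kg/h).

CO2 enters only via n4 and leaves only via the purge: 860×0.102 = 0.216×(CO2 in n2), and the separator passes all CO2, so CO2 in n12 = CO2 in n2 = 406.11 kg/h.
ethanol vapour in n12: m_A = 860×0.898 + (1−0.216)·(1−0.843)·m_A, so m_A = 772.28/0.8769 = 880.68 kg/h.
n12 = 880.68 + 406.11 = 1286.8 kg/h.

1287 kg/h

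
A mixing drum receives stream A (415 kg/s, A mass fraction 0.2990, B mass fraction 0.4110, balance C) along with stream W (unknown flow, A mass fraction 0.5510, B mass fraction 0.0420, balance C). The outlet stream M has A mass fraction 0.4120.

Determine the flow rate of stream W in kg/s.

337.4 kg/s

Let W be the unknown flow. Total out = 415 + W.
A balance: 124.08 + 0.551·W = 0.412·(415 + W)
(0.551 − 0.412)·W = 0.412×415 − 124.08 = 46.895
W = 46.895 / 0.139 = 337.37 kg/s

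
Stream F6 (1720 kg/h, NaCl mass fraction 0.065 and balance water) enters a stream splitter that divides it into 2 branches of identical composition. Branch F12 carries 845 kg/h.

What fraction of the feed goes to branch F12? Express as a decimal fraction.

Fraction to F12 = 845/1720 = 0.4913.

0.491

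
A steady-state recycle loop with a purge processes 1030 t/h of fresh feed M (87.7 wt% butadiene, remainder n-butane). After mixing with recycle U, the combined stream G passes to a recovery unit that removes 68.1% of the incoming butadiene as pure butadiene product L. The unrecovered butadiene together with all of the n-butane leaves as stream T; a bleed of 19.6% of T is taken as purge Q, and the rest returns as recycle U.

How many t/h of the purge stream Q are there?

n-butane enters only via M and leaves only via the purge: 1030×0.123 = 0.196×(n-butane in T), and the recovery unit passes all n-butane, so n-butane in G = n-butane in T = 646.38 t/h.
butadiene in G: m_A = 1030×0.877 + (1−0.196)·(1−0.681)·m_A, so m_A = 903.31/0.7435 = 1214.9 t/h.
T = (1−0.681)×1214.9 + 646.38 = 1033.9 t/h.
Purge Q = 0.196×1033.9 = 202.65 t/h.

202.7 t/h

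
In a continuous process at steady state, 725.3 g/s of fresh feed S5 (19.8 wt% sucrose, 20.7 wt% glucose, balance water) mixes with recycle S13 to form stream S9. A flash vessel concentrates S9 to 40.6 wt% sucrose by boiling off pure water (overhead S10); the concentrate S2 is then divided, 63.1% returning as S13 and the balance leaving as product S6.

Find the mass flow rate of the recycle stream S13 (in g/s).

Overall sucrose balance (none leaves overhead): sucrose in fresh feed = sucrose in product, i.e. 725.3×0.198 = (1−0.631)·S2·0.406.
S2 = 143.61/(0.406×0.369) = 958.58 g/s.
Recycle S13 = 0.631×958.58 = 604.87 g/s.

604.9 g/s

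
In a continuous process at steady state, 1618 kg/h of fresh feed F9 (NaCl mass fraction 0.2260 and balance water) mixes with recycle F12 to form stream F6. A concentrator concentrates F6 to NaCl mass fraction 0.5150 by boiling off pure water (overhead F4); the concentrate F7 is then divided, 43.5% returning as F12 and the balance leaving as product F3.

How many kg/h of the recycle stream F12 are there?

546.7 kg/h

Overall NaCl balance (none leaves overhead): NaCl in fresh feed = NaCl in product, i.e. 1618×0.226 = (1−0.435)·F7·0.515.
F7 = 365.67/(0.515×0.565) = 1256.7 kg/h.
Recycle F12 = 0.435×1256.7 = 546.66 kg/h.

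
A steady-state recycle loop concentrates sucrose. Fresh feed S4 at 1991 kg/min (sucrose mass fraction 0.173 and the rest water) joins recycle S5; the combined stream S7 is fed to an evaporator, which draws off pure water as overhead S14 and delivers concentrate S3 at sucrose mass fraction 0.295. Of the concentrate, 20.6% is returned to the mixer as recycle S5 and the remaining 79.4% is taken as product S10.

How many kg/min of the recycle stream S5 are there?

302.9 kg/min

Overall sucrose balance (none leaves overhead): sucrose in fresh feed = sucrose in product, i.e. 1991×0.173 = (1−0.206)·S3·0.295.
S3 = 344.44/(0.295×0.794) = 1470.5 kg/min.
Recycle S5 = 0.206×1470.5 = 302.93 kg/min.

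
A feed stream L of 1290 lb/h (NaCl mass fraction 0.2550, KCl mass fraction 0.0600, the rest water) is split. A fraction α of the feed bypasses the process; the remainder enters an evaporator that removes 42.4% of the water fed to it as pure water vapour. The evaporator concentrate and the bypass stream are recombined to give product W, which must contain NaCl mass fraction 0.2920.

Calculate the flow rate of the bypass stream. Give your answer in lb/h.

727.2 lb/h

All 1290×0.255 = 328.95 lb/h of NaCl reaches W, so W = 328.95/0.292 = 1126.5 lb/h and vapour = 163.46 lb/h.
The evaporator receives (1−α)·1290 of feed at 0.685 water and removes 0.424 of that water:
0.424×0.685×(1−α)×1290 = 163.46
(1−α) = 163.46/374.67 = 0.4363;  α = 0.5637.
Bypass flow = 0.5637×1290 = 727.2 lb/h.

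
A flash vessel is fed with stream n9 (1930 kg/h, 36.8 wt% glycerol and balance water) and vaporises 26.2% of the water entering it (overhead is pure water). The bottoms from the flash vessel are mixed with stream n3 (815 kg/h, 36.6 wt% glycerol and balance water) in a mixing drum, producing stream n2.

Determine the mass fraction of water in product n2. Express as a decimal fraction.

Vapour removed = 0.262×0.632×1930 = 319.58 kg/h; concentrate = 1610.4 kg/h.
water reaching the mixer = 900.18 (from concentrate) + 815×0.634 = 1416.9 kg/h.
Product flow = 1610.4 + 815 = 2425.4 kg/h; water fraction = 0.584.

0.584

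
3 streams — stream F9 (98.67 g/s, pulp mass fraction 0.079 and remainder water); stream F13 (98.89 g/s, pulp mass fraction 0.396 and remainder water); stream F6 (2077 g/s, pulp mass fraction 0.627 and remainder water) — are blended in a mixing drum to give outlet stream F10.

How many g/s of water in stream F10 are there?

925.3 g/s

water out = water in = 98.67×0.921 + 98.89×0.604 + 2077×0.373 = 925.33 g/s.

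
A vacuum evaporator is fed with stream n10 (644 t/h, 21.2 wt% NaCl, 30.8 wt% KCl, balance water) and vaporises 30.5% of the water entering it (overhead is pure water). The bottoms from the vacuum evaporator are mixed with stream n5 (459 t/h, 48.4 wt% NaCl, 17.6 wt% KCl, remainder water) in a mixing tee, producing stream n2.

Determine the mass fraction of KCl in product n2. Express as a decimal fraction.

Vapour removed = 0.305×0.480×644 = 94.282 t/h; concentrate = 549.72 t/h.
KCl reaching the mixer = 198.35 (from concentrate) + 459×0.176 = 279.14 t/h.
Product flow = 549.72 + 459 = 1008.7 t/h; KCl fraction = 0.277.

0.277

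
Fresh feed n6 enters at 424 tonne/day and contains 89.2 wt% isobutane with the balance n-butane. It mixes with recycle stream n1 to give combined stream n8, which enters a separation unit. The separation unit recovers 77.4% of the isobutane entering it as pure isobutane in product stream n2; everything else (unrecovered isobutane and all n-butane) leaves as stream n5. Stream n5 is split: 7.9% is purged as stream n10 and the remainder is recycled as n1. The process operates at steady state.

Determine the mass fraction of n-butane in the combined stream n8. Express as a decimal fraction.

0.5482

n-butane enters only via n6 and leaves only via the purge: 424×0.108 = 0.079×(n-butane in n5), and the separation unit passes all n-butane, so n-butane in n8 = n-butane in n5 = 579.65 tonne/day.
isobutane in n8: m_A = 424×0.892 + (1−0.079)·(1−0.774)·m_A, so m_A = 378.21/0.7919 = 477.62 tonne/day.
n8 = 477.62 + 579.65 = 1057.3 tonne/day.
n-butane fraction in n8 = 579.65/1057.3 = 0.5482.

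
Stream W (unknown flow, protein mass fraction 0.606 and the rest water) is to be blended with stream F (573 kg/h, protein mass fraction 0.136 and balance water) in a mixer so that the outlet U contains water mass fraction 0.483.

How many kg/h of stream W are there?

Let W be the unknown flow. Total out = 573 + W.
water balance: 495.07 + 0.394·W = 0.483·(573 + W)
(0.394 − 0.483)·W = 0.483×573 − 495.07 = -218.31
W = -218.31 / -0.089 = 2453 kg/h

2453 kg/h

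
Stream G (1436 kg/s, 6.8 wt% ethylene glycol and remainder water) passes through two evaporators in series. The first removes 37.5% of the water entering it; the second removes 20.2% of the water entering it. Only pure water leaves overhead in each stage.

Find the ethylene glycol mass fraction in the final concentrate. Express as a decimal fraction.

0.128

water in feed = 1436×0.932 = 1338.4 kg/s.
After stage 1: water left = (1−0.375)×1338.4 = 836.47; stream total = 934.12 kg/s.
After stage 2: water left = (1−0.202)×836.47 = 667.5; final concentrate = 765.15 kg/s.
ethylene glycol fraction = 97.648/765.15 = 0.128.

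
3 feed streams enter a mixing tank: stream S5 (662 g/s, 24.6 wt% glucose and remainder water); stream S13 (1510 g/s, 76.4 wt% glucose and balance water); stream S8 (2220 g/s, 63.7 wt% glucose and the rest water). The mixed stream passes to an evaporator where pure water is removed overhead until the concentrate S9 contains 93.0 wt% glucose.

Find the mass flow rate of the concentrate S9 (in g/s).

2936 g/s

glucose entering = 662×0.246 + 1510×0.764 + 2220×0.637 = 2730.6 g/s.
All glucose reports to S9, so S9 = 2730.6/0.930 = 2936.2 g/s.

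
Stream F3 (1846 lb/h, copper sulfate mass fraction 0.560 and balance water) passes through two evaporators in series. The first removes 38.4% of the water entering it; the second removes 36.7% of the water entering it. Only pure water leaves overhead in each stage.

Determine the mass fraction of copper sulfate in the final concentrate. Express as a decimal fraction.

water in feed = 1846×0.440 = 812.24 lb/h.
After stage 1: water left = (1−0.384)×812.24 = 500.34; stream total = 1534.1 lb/h.
After stage 2: water left = (1−0.367)×500.34 = 316.72; final concentrate = 1350.5 lb/h.
copper sulfate fraction = 1033.8/1350.5 = 0.765.

0.765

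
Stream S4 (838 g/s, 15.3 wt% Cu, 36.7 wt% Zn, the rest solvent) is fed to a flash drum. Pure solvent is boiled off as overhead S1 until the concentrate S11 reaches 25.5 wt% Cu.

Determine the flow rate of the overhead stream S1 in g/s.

335.2 g/s

Cu is conserved: 838×0.153 = 128.21 g/s all reports to the concentrate.
Concentrate = 128.21/(target fraction) = 502.8 g/s.
Overhead = 838 − 502.8 = 335.2 g/s.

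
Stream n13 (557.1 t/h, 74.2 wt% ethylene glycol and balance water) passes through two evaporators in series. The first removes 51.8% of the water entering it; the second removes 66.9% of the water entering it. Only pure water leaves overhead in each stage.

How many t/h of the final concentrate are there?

436.3 t/h

water in feed = 557.1×0.258 = 143.73 t/h.
After stage 1: water left = (1−0.518)×143.73 = 69.279; stream total = 482.65 t/h.
After stage 2: water left = (1−0.669)×69.279 = 22.931; final concentrate = 436.3 t/h.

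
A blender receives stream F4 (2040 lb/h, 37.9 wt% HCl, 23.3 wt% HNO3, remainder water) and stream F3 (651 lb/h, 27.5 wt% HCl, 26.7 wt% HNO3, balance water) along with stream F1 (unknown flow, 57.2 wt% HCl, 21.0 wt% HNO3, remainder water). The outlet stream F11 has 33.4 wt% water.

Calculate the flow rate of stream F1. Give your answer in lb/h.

1646 lb/h

Let F1 be the unknown flow. Total out = 2691 + F1.
water balance: 1089.7 + 0.218·F1 = 0.334·(2691 + F1)
(0.218 − 0.334)·F1 = 0.334×2691 − 1089.7 = -190.88
F1 = -190.88 / -0.116 = 1645.6 lb/h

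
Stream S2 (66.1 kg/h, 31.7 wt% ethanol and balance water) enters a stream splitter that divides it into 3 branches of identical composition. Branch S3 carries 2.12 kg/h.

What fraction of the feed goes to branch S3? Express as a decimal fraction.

0.032

Fraction to S3 = 2.12/66.1 = 0.0321.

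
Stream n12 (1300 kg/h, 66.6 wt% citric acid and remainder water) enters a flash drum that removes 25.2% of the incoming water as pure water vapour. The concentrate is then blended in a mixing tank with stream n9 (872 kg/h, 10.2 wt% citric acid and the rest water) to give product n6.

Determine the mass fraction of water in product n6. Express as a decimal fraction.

Vapour removed = 0.252×0.334×1300 = 109.42 kg/h; concentrate = 1190.6 kg/h.
water reaching the mixer = 324.78 (from concentrate) + 872×0.898 = 1107.8 kg/h.
Product flow = 1190.6 + 872 = 2062.6 kg/h; water fraction = 0.537.

0.537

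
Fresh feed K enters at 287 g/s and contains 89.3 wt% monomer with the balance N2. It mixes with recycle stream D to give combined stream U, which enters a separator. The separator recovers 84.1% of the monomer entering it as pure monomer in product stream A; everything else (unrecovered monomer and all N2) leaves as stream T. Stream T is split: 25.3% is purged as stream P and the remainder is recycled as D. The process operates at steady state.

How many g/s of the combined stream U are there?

412.2 g/s

N2 enters only via K and leaves only via the purge: 287×0.107 = 0.253×(N2 in T), and the separator passes all N2, so N2 in U = N2 in T = 121.38 g/s.
monomer in U: m_A = 287×0.893 + (1−0.253)·(1−0.841)·m_A, so m_A = 256.29/0.8812 = 290.83 g/s.
U = 290.83 + 121.38 = 412.21 g/s.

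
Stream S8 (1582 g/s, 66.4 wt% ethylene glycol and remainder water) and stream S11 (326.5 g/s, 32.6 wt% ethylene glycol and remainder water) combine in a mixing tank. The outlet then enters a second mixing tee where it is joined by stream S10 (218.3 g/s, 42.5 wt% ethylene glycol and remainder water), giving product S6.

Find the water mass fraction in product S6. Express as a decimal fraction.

Overall, product flow = 2126.8 g/s.
water in = 1582×0.336 + 326.5×0.674 + 218.3×0.575 = 877.14 g/s.
water fraction in S6 = 0.412.

0.412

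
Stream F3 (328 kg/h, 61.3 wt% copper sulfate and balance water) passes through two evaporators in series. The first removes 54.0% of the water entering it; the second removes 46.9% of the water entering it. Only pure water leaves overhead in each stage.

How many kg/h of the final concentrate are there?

232.1 kg/h

water in feed = 328×0.387 = 126.94 kg/h.
After stage 1: water left = (1−0.540)×126.94 = 58.391; stream total = 259.45 kg/h.
After stage 2: water left = (1−0.469)×58.391 = 31.005; final concentrate = 232.07 kg/h.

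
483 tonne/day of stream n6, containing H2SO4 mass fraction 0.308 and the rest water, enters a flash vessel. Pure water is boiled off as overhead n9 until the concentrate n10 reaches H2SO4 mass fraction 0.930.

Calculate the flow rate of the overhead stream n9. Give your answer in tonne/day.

323 tonne/day

H2SO4 is conserved: 483×0.308 = 148.76 tonne/day all reports to the concentrate.
Concentrate = 148.76/(target fraction) = 159.96 tonne/day.
Overhead = 483 − 159.96 = 323.04 tonne/day.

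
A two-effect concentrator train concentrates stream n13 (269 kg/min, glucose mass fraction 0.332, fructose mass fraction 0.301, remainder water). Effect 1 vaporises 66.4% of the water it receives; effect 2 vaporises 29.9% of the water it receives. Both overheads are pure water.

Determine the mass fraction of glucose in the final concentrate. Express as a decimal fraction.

water in feed = 269×0.367 = 98.723 kg/min.
After stage 1: water left = (1−0.664)×98.723 = 33.171; stream total = 203.45 kg/min.
After stage 2: water left = (1−0.299)×33.171 = 23.253; final concentrate = 193.53 kg/min.
glucose fraction = 89.308/193.53 = 0.461.

0.461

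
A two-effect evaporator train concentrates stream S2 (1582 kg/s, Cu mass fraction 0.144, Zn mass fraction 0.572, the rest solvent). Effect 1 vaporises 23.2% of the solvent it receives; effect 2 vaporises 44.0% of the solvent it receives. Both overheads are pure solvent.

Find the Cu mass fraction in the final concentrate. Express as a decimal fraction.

solvent in feed = 1582×0.284 = 449.29 kg/s.
After stage 1: solvent left = (1−0.232)×449.29 = 345.05; stream total = 1477.8 kg/s.
After stage 2: solvent left = (1−0.440)×345.05 = 193.23; final concentrate = 1325.9 kg/s.
Cu fraction = 227.81/1325.9 = 0.172.

0.172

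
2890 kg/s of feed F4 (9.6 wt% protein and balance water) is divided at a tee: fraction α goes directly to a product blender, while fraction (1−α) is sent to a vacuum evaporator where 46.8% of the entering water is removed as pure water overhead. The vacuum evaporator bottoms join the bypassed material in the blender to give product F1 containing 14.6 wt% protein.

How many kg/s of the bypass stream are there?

550.6 kg/s

All 2890×0.096 = 277.44 kg/s of protein reaches F1, so F1 = 277.44/0.146 = 1900.3 kg/s and vapour = 989.73 kg/s.
The evaporator receives (1−α)·2890 of feed at 0.904 water and removes 0.468 of that water:
0.468×0.904×(1−α)×2890 = 989.73
(1−α) = 989.73/1222.7 = 0.8095;  α = 0.1905.
Bypass flow = 0.1905×2890 = 550.62 kg/s.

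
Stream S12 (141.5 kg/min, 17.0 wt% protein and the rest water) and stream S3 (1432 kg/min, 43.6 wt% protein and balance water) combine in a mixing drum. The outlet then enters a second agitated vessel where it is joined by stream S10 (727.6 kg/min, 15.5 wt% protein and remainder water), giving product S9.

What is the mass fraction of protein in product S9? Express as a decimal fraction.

0.3308

Overall, product flow = 2301.1 kg/min.
protein in = 141.5×0.170 + 1432×0.436 + 727.6×0.155 = 761.18 kg/min.
protein fraction in S9 = 0.3308.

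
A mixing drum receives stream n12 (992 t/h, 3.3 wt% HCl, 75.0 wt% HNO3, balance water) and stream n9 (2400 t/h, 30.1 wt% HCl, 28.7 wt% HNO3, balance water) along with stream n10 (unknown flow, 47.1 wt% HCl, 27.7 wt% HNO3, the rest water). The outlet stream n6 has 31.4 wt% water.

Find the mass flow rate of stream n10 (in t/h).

2242 t/h

Let n10 be the unknown flow. Total out = 3392 + n10.
water balance: 1204.1 + 0.252·n10 = 0.314·(3392 + n10)
(0.252 − 0.314)·n10 = 0.314×3392 − 1204.1 = -138.98
n10 = -138.98 / -0.062 = 2241.5 t/h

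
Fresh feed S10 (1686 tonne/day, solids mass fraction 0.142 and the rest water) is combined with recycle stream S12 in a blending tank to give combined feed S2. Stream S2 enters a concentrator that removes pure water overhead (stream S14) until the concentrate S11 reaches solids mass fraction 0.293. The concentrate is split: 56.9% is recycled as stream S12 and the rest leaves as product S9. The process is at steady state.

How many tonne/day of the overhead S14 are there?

868.9 tonne/day

Overall solids balance (none leaves overhead): solids in fresh feed = solids in product, i.e. 1686×0.142 = (1−0.569)·S11·0.293.
S11 = 239.41/(0.293×0.431) = 1895.8 tonne/day.
Recycle S12 = 0.569×1895.8 = 1078.7 tonne/day.
Combined feed S2 = 1686 + 1078.7 = 2764.7 tonne/day.
Overhead S14 = S2 − S11 = 2764.7 − 1895.8 = 868.89 tonne/day.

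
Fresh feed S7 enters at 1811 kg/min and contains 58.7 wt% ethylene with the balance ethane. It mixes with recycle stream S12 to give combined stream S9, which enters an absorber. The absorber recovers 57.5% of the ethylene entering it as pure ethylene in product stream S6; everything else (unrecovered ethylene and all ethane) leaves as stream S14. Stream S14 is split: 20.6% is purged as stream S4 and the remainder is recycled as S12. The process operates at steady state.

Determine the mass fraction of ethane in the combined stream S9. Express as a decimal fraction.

0.694

ethane enters only via S7 and leaves only via the purge: 1811×0.413 = 0.206×(ethane in S14), and the absorber passes all ethane, so ethane in S9 = ethane in S14 = 3630.8 kg/min.
ethylene in S9: m_A = 1811×0.587 + (1−0.206)·(1−0.575)·m_A, so m_A = 1063.1/0.6625 = 1604.5 kg/min.
S9 = 1604.5 + 3630.8 = 5235.3 kg/min.
ethane fraction in S9 = 3630.8/5235.3 = 0.694.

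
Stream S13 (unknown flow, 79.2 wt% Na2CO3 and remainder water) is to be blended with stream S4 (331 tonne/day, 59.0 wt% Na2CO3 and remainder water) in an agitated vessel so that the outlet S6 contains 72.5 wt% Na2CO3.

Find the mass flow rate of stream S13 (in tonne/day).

666.9 tonne/day

Let S13 be the unknown flow. Total out = 331 + S13.
Na2CO3 balance: 195.29 + 0.792·S13 = 0.725·(331 + S13)
(0.792 − 0.725)·S13 = 0.725×331 − 195.29 = 44.685
S13 = 44.685 / 0.067 = 666.94 tonne/day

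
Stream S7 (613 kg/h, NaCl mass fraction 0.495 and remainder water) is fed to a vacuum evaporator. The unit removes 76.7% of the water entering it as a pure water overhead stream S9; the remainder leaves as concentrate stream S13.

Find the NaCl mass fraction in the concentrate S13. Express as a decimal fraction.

0.808

NaCl is not removed: 613×0.495 = 303.44 kg/h of NaCl enters S13.
water entering = 613×0.505 = 309.56 kg/h; overhead removed = 0.767×309.56 = 237.44 kg/h.
Concentrate = 613 − 237.44 = 375.56 kg/h.
Mass fraction = 303.44/375.56 = 0.808.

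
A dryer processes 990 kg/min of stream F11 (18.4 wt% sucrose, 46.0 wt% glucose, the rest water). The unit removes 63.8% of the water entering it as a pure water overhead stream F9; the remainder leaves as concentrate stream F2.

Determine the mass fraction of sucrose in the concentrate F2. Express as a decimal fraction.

0.238

sucrose is not removed: 990×0.184 = 182.16 kg/min of sucrose enters F2.
water entering = 990×0.356 = 352.44 kg/min; overhead removed = 0.638×352.44 = 224.86 kg/min.
Concentrate = 990 − 224.86 = 765.14 kg/min.
Mass fraction = 182.16/765.14 = 0.238.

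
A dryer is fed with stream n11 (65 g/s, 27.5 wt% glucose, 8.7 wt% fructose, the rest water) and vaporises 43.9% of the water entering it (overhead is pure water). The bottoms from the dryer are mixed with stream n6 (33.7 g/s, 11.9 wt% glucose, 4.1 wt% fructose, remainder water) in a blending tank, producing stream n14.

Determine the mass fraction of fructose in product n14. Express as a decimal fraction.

Vapour removed = 0.439×0.638×65 = 18.205 g/s; concentrate = 46.795 g/s.
fructose reaching the mixer = 5.655 (from concentrate) + 33.7×0.041 = 7.0367 g/s.
Product flow = 46.795 + 33.7 = 80.495 g/s; fructose fraction = 0.0874.

0.0874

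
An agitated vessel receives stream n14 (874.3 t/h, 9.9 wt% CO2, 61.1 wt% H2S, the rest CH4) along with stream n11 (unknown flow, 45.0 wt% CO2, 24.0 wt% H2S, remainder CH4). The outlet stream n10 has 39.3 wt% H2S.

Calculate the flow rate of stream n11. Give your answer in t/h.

Let n11 be the unknown flow. Total out = 874.3 + n11.
H2S balance: 534.2 + 0.240·n11 = 0.393·(874.3 + n11)
(0.240 − 0.393)·n11 = 0.393×874.3 − 534.2 = -190.6
n11 = -190.6 / -0.153 = 1245.7 t/h

1246 t/h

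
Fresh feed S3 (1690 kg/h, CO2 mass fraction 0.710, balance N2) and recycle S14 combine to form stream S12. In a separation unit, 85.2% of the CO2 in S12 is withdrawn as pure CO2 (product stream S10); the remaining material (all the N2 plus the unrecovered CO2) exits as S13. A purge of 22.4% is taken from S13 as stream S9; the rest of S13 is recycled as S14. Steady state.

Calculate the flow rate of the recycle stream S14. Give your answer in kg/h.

N2 enters only via S3 and leaves only via the purge: 1690×0.290 = 0.224×(N2 in S13), and the separation unit passes all N2, so N2 in S12 = N2 in S13 = 2187.9 kg/h.
CO2 in S12: m_A = 1690×0.710 + (1−0.224)·(1−0.852)·m_A, so m_A = 1199.9/0.8852 = 1355.6 kg/h.
S13 = (1−0.852)×1355.6 + 2187.9 = 2388.6 kg/h.
Recycle S14 = (1−0.224)×2388.6 = 1853.5 kg/h.

1854 kg/h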